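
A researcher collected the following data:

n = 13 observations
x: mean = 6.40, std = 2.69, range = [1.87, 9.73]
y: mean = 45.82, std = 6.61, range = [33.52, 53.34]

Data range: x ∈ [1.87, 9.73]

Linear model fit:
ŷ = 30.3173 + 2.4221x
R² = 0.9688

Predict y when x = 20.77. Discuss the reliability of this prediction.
ŷ = 80.6243, but this is extrapolation (above the data range [1.87, 9.73]) and may be unreliable.

Prediction calculation:
ŷ = 30.3173 + 2.4221 × 20.77
ŷ = 80.6243

Reliability:
- Data range: x ∈ [1.87, 9.73]
- Prediction point: x = 20.77 is 11.04 units above the observed range → this is EXTRAPOLATION, not interpolation

Why that matters here:
- Real relationships often flatten, saturate, or turn nonlinear at extremes
- R² describes fit only over the sampled x values; it says nothing about behaviour beyond them

A defensible statement: 'if the linear trend continued to x = 20.77, y would be about 80.6243' — the premise is untested.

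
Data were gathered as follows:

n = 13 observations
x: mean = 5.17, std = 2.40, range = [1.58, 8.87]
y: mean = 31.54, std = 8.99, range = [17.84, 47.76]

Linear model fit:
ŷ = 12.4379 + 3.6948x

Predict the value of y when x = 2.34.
ŷ = 21.0837

x = 2.34 lies inside the observed range [1.58, 8.87], so the fitted equation applies directly:

ŷ = 12.4379 + 3.6948 × 2.34
ŷ = 12.4379 + 8.6458
ŷ = 21.0837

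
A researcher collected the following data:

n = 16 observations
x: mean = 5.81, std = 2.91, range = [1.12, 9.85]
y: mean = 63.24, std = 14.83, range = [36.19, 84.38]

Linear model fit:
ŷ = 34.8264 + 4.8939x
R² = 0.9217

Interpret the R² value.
About 92.17% of the variability in y is accounted for by the regression on x (R² = 0.9217) — a strong linear fit.

The coefficient of determination R² is the fraction of the total variation in y that the fitted line accounts for.

Here R² = 0.9217:
- Explained: 92.17% of the variation in y
- Unexplained (residual): 100% − 92.17% = 7.83%
- Rule of thumb (below 0.3 weak; 0.3 to below 0.7 moderate; 0.7 and above strong) → strong

Note: R² never decreases when predictors are added, so it should not be used alone to compare models of different size.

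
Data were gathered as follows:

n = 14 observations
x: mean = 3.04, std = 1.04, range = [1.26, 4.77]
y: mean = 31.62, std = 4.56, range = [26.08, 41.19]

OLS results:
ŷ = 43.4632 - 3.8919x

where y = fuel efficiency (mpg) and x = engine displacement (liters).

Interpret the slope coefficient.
For each additional liter of engine displacement, predicted fuel efficiency decreases by approximately 3.8919 mpg.

β₁ = -3.8919 is the change in predicted fuel efficiency (mpg) per additional liter of engine displacement.

Interpretation:
- Engine displacement up by 1 liter → predicted fuel efficiency decreases by 3.8919 mpg
- This is a linear approximation: the same per-unit change is assumed across the whole observed x range
- The sign (−) gives the direction; the magnitude 3.8919 gives the size of the effect per liter

The intercept β₀ = 43.4632 is the predicted fuel efficiency when engine displacement = 0; since the smallest observed x is 1.26, this is an extrapolation and mainly anchors the line.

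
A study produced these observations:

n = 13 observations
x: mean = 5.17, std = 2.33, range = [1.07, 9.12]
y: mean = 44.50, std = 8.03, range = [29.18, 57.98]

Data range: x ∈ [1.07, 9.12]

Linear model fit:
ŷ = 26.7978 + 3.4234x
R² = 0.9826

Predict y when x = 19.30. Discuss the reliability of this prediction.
ŷ = 92.8694 (extrapolation — x = 19.30 lies outside [1.07, 9.12], so reliability is low).

Prediction calculation:
ŷ = 26.7978 + 3.4234 × 19.30
ŷ = 92.8694

Reliability:
- Data range: x ∈ [1.07, 9.12]
- Prediction point: x = 19.30 is 10.18 units above the observed range → this is EXTRAPOLATION, not interpolation

Why that matters here:
- The linear relationship may not hold outside the observed range
- Real relationships often flatten, saturate, or turn nonlinear at extremes

Report the number if required, but flag clearly that it is an extrapolation.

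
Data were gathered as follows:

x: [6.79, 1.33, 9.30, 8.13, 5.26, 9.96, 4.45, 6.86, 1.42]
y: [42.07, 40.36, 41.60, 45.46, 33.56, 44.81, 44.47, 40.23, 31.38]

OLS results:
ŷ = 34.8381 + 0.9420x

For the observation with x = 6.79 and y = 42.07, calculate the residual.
Residual = 0.8357

The residual is the difference between the actual value and the predicted value:

Residual = y - ŷ

Step 1: Calculate predicted value
ŷ = 34.8381 + 0.9420 × 6.79
ŷ = 41.2343

Step 2: Calculate residual
Residual = 42.07 - 41.2343
Residual = 0.8357

Interpretation: the model underestimates the actual value by 0.8357 at this point (positive residual → observation lies above the fitted line).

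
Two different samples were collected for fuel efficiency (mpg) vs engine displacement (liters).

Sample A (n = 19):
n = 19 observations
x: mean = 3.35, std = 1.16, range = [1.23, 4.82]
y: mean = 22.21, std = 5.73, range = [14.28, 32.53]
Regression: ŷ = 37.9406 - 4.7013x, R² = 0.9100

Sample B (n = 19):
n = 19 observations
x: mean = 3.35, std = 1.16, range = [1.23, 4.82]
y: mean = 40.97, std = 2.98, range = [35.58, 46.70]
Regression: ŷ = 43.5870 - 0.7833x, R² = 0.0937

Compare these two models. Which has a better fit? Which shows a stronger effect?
Model A has the better fit (R² = 0.9100 vs 0.0937). Model A shows the stronger effect (|β₁| = 4.7013 vs 0.7833).

Model Comparison:

Which explains more variance? (R²)
- Model A: R² = 0.9100 → 91.00% of variance in fuel efficiency explained
- Model B: R² = 0.0937 → 9.37% of variance in fuel efficiency explained
- 0.9100 > 0.0937 → Model A has the better fit

Strength of effect — compare |β₁|:
- Model A: β₁ = -4.7013 → predicted fuel efficiency falls 4.7013 mpg per additional liter of engine displacement
- Model B: β₁ = -0.7833 → predicted fuel efficiency falls 0.7833 mpg per additional liter of engine displacement
- |-4.7013| > |-0.7833| → Model A shows the stronger marginal effect

Note: R² measures how tightly points cluster around the line; β₁ measures how steep the line is — they answer different questions.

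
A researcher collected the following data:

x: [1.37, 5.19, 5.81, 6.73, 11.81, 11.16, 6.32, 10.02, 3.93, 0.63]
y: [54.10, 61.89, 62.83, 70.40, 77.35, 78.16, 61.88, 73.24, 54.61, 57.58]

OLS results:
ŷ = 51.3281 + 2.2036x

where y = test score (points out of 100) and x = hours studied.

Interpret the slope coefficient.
For each additional hour of study time, predicted test score increases by approximately 2.2036 points.

The slope β₁ = 2.2036 gives the rate at which the fitted test score changes with study time.

Interpretation:
- Study time up by 1 hour → predicted test score increases by 2.2036 points
- The effect is assumed constant over the observed range of x (linearity)
- The sign (+) gives the direction; the magnitude 2.2036 gives the size of the effect per hour

(β₀ = 51.3281 is the fitted value at x = 0 and is not part of the slope interpretation.)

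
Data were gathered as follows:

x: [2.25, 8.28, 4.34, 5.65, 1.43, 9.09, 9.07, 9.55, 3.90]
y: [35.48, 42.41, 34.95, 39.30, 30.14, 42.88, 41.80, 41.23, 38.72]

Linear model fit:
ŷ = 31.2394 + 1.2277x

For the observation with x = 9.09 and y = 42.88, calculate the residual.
Residual = 0.4808

The residual is the difference between the actual value and the predicted value:

Residual = y - ŷ

Step 1: Calculate predicted value
ŷ = 31.2394 + 1.2277 × 9.09
ŷ = 42.3992

Step 2: Calculate residual
Residual = 42.88 - 42.3992
Residual = 0.4808

The residual is positive, so the observed y = 42.88 sits above the regression line (the line underestimates it by 0.4808).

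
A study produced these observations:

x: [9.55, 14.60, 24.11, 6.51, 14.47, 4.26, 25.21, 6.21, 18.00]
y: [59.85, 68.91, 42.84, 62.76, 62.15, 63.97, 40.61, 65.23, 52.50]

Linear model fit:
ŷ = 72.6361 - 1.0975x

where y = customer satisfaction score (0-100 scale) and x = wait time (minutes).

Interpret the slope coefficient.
On average, satisfaction score is about 1.0975 points lower for every extra minute of wait time.

β₁ = -1.0975 is the change in predicted satisfaction score (points) per additional minute of wait time.

Interpretation:
- Wait time up by 1 minute → predicted satisfaction score decreases by 1.0975 points
- The effect is assumed constant over the observed range of x (linearity)
- The sign (−) gives the direction; the magnitude 1.0975 gives the size of the effect per minute

(β₀ = 72.6361 is the fitted value at x = 0 and is not part of the slope interpretation.)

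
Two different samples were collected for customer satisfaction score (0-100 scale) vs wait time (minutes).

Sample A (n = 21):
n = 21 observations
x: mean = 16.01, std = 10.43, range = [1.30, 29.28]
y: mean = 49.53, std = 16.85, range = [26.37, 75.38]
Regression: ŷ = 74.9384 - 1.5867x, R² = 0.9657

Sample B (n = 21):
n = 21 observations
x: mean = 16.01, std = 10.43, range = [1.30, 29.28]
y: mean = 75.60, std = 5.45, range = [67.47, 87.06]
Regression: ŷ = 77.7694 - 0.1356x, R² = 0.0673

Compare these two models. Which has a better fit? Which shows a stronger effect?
Model A has the better fit (R² = 0.9657 vs 0.0673). Model A shows the stronger effect (|β₁| = 1.5867 vs 0.1356).

Model Comparison:

Goodness of fit (R²):
- Model A: R² = 0.9657 → 96.57% of variance in satisfaction score explained
- Model B: R² = 0.0673 → 6.73% of variance in satisfaction score explained
- 0.9657 > 0.0673 → Model A has the better fit

Effect size (slope magnitude):
- Model A: β₁ = -1.5867 → predicted satisfaction score falls 1.5867 points per additional minute of wait time
- Model B: β₁ = -0.1356 → predicted satisfaction score falls 0.1356 points per additional minute of wait time
- |-1.5867| > |-0.1356| → Model A shows the stronger marginal effect

Notes:
- R² measures how tightly points cluster around the line; β₁ measures how steep the line is — they answer different questions.
- The two samples could reflect different populations, time periods, or measurement quality.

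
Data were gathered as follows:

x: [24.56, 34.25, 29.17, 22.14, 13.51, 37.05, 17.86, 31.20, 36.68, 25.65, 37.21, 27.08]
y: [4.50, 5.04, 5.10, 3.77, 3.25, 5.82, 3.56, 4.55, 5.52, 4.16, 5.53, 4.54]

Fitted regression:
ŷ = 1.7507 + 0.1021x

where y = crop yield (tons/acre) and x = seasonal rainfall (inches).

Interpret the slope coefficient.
On average, crop yield is about 0.1021 tons/acre higher for every extra inch of rainfall.

The slope β₁ = 0.1021 gives the rate at which the fitted crop yield changes with rainfall.

Interpretation:
- Rainfall up by 1 inch → predicted crop yield increases by 0.1021 tons/acre
- This is a linear approximation: the same per-unit change is assumed across the whole observed x range
- The slope describes association in these data, not necessarily a causal effect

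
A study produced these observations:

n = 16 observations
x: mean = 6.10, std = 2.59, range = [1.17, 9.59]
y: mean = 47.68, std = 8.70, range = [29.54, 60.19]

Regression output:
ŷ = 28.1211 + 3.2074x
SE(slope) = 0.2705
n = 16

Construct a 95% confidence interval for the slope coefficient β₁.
The 95% CI for β₁ is (2.6272, 3.7876)

Confidence interval for the slope:

The 95% CI for β₁ is: β̂₁ ± t*(α/2, n-2) × SE(β̂₁)

Step 1: Find critical t-value
- Confidence level = 0.95
- Degrees of freedom = n - 2 = 16 - 2 = 14
- t*(α/2, 14) = 2.1448

Step 2: Calculate margin of error
Margin = 2.1448 × 0.2705 = 0.5802

Step 3: Construct interval
CI = 3.2074 ± 0.5802
CI = (2.6272, 3.7876)

Interpretation: each one-unit increase in x is associated with a change in mean y of between 2.6272 and 3.7876, with 95% confidence.
Both endpoints are positive, so the data support a genuinely positive slope at this confidence level.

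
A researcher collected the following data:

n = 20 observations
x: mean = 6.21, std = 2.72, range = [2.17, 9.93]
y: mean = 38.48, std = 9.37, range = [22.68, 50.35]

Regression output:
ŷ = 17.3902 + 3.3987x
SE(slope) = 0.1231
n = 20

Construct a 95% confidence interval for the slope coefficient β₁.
The 95% CI for β₁ is (3.1401, 3.6573)

Confidence interval for the slope:

The 95% CI for β₁ is: β̂₁ ± t*(α/2, n-2) × SE(β̂₁)

Step 1: Find critical t-value
- Confidence level = 0.95
- Degrees of freedom = n - 2 = 20 - 2 = 18
- t*(α/2, 18) = 2.1009

Step 2: Calculate margin of error
Margin = 2.1009 × 0.1231 = 0.2586

Step 3: Construct interval
CI = 3.3987 ± 0.2586
CI = (3.1401, 3.6573)

Interpretation: each one-unit increase in x is associated with a change in mean y of between 3.1401 and 3.6573, with 95% confidence.
The interval does not include 0, suggesting a significant linear relationship.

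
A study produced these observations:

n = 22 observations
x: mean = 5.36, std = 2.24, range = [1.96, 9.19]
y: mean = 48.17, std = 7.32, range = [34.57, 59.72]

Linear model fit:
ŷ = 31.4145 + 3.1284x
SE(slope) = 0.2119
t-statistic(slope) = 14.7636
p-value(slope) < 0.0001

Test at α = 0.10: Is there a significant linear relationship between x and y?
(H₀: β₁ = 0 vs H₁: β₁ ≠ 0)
Since p-value < 0.0001 < α = 0.10, reject H₀ — the slope is significantly different from 0.

Hypothesis test for the slope coefficient:

H₀: β₁ = 0 (no linear relationship)
H₁: β₁ ≠ 0 (linear relationship exists)

Test statistic: t = β̂₁ / SE(β̂₁) = 3.1284 / 0.2119 = 14.7636

With df = 20, the two-sided p-value for |t| = 14.7636 is <0.0001.

Decision rule: reject H₀ if p-value < α.
p-value < 0.0001 < α = 0.10 → reject H₀.

Conclusion: the linear association between x and y is significant at the 10% level.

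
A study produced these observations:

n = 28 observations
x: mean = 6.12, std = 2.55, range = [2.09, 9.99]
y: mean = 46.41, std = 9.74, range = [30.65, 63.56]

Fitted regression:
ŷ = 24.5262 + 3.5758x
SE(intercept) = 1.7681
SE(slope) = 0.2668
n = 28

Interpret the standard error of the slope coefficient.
SE(β̂₁) = 0.2668 is the estimated standard deviation of the slope estimate across repeated samples; relative to β̂₁ = 3.5758 that is 7.5%, a precise estimate.

SE(β̂₁) = s / √Sxx, where s is the residual standard deviation and Sxx = Σ(x − x̄)². It is the yardstick for how far β̂₁ = 3.5758 could plausibly be from the true slope.

Relative precision:
- SE / |β̂₁| = 0.2668 / 3.5758 = 7.5%
- Rule of thumb (under 20%: precise; 20% to under 50%: moderately precise; 50% or more: imprecise) → precise

Link to interval estimation: a confidence interval for β₁ is β̂₁ ± t* × 0.2668, so SE sets the half-width per unit of t*.

What drives SE(β̂₁): more residual scatter → larger SE; larger n (here n = 28) → smaller SE; wider spread of x values → smaller SE.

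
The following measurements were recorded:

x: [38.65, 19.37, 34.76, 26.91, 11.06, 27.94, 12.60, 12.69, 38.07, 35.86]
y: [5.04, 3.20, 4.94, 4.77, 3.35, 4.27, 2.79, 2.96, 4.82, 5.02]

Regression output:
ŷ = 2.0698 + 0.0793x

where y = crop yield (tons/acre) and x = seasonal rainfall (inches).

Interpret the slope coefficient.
On average, crop yield is about 0.0793 tons/acre higher for every extra inch of rainfall.

The slope coefficient β₁ = 0.0793 represents the marginal effect of rainfall on crop yield.

Interpretation:
- Rainfall up by 1 inch → predicted crop yield increases by 0.0793 tons/acre
- This is a linear approximation: the same per-unit change is assumed across the whole observed x range
- The slope describes association in these data, not necessarily a causal effect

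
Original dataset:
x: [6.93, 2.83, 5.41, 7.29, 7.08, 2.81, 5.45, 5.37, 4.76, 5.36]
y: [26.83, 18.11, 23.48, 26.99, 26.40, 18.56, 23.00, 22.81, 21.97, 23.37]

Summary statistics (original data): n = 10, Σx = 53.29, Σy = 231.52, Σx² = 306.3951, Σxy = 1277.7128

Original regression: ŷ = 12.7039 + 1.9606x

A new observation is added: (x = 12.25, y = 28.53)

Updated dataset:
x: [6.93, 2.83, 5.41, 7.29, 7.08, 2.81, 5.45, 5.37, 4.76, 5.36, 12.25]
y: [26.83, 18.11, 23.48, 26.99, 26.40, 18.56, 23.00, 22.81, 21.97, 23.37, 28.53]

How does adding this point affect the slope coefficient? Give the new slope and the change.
The slope changes from 1.9606 to 1.1792 (change of -0.7814, or -39.9%).

The new point has HIGH LEVERAGE: x = 12.25 is far from the original mean x̄ = 53.29/10 ≈ 5.33 (original range [2.81, 7.29]).

Step 1: Update the sums with the new point (n goes from 10 to 11)
Σx  = 53.29 + 12.25 = 65.54
Σy  = 231.52 + 28.53 = 260.05
Σx² = 306.3951 + 12.25² = 306.3951 + 150.0625 = 456.4576
Σxy = 1277.7128 + 12.25×28.53 = 1277.7128 + 349.4925 = 1627.2053

Step 2: Recompute the slope with b₁ = (nΣxy − ΣxΣy) / (nΣx² − (Σx)²)
Numerator   = 11×1627.2053 − 65.54×260.05 = 17899.2583 − 17043.6770 = 855.5813
Denominator = 11×456.4576 − 65.54² = 5021.0336 − 4295.4916 = 725.5420
b₁(new) = 855.5813 / 725.5420 = 1.1792

(Same formula on the original sums: (10×1277.7128 − 53.29×231.52) / (10×306.3951 − 53.29²) = 439.4272 / 224.1269 = 1.9606, matching the given fit.)

Step 3: Change in slope
Δβ₁ = 1.1792 − 1.9606 = -0.7814
Relative change = -0.7814 / 1.9606 × 100% = -39.9%
→ the slope decreases when the point is added.

Because the point sits below the extension of the original line at a high-leverage x, it tilts the fit down.
In practice: refit with and without it and report both if conclusions differ.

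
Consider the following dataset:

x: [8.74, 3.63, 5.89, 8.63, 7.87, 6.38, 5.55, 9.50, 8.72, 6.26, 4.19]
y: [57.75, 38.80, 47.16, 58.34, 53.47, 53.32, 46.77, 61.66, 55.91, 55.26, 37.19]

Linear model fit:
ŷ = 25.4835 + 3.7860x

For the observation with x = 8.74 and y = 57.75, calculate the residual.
Residual = -0.8231

The residual is the difference between the actual value and the predicted value:

Residual = y - ŷ

Step 1: Calculate predicted value
ŷ = 25.4835 + 3.7860 × 8.74
ŷ = 58.5731

Step 2: Calculate residual
Residual = 57.75 - 58.5731
Residual = -0.8231

The residual is negative, so the observed y = 57.75 sits below the regression line (the line overestimates it by 0.8231).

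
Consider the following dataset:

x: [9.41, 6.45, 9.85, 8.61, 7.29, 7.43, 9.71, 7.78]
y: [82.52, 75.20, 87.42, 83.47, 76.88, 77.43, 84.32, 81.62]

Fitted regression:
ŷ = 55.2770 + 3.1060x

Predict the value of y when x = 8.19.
ŷ = 80.7151

To predict y for x = 8.19, substitute into the regression equation:

ŷ = 55.2770 + 3.1060 × 8.19
ŷ = 55.2770 + 25.4381
ŷ = 80.7151

This is the fitted mean response at that x — an individual observation would come with a wider prediction interval.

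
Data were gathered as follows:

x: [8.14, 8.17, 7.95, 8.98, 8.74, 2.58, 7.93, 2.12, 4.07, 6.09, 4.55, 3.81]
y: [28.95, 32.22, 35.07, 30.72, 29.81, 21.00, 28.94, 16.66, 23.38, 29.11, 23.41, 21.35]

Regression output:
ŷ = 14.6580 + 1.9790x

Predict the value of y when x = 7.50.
ŷ = 29.5005

x = 7.50 lies inside the observed range [2.12, 8.98], so the fitted equation applies directly:

ŷ = 14.6580 + 1.9790 × 7.50
ŷ = 14.6580 + 14.8425
ŷ = 29.5005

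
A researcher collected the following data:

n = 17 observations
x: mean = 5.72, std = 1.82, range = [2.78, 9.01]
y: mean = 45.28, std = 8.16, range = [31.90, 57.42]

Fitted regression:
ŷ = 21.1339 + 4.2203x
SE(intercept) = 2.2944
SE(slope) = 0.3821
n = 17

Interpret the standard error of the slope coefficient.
The slope 4.2203 is pinned down to within about ±0.3821 (one SE) by these data — relative uncertainty 9.1%, i.e. precise.

What SE measures:
- The standard error quantifies the sampling variability of the coefficient estimate
- It is the estimated standard deviation of β̂₁ across hypothetical repeated samples of the same size
- Smaller SE → more precise estimate

Relative precision:
- SE / |β̂₁| = 0.3821 / 4.2203 = 9.1%
- Rule of thumb (under 20%: precise; 20% to under 50%: moderately precise; 50% or more: imprecise) → precise

Link to the t-test: t = β̂₁ / SE(β̂₁) = 4.2203 / 0.3821 = 11.0450, the statistic for H₀: β₁ = 0.

What drives SE(β̂₁): more residual scatter → larger SE; larger n (here n = 17) → smaller SE; wider spread of x values → smaller SE.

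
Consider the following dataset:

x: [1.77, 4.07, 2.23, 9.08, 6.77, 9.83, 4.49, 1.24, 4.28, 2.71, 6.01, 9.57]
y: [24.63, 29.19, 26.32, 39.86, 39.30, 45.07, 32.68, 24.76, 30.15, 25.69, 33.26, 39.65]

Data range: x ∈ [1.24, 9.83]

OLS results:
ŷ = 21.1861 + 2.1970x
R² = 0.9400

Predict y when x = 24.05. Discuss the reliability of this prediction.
ŷ = 74.0240, but this is extrapolation (above the data range [1.24, 9.83]) and may be unreliable.

Prediction calculation:
ŷ = 21.1861 + 2.1970 × 24.05
ŷ = 74.0240

Reliability:
- Data range: x ∈ [1.24, 9.83]
- Prediction point: x = 24.05 is 14.22 units above the observed range → this is EXTRAPOLATION, not interpolation

Why that matters here:
- The standard error of prediction grows with (x − x̄)², and x = 24.05 is far from x̄ = 5.17
- There are no observations near this x to validate the fitted line there

A defensible statement: 'if the linear trend continued to x = 24.05, y would be about 74.0240' — the premise is untested.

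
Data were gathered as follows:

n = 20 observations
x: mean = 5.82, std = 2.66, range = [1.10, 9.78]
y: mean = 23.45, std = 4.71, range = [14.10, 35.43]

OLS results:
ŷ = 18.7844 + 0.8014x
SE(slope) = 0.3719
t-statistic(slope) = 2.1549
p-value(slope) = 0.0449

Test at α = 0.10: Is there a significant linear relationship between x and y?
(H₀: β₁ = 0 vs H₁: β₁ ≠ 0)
Reject H₀: p-value = 0.0449 < α = 0.10. The linear relationship is significant at the 10% level.

Hypothesis test for the slope coefficient:

H₀: β₁ = 0 (no linear relationship)
H₁: β₁ ≠ 0 (linear relationship exists)

Test statistic: t = β̂₁ / SE(β̂₁) = 0.8014 / 0.3719 = 2.1549

The p-value (0.0449) is the probability, under H₀, of a t-statistic at least as extreme as |t| = 2.1549 (two-sided, df = n − 2 = 18).

Decision rule: reject H₀ if p-value < α.
p-value = 0.0449 < α = 0.10 → reject H₀.

There is sufficient evidence at the 10% significance level to conclude that a linear relationship exists between x and y.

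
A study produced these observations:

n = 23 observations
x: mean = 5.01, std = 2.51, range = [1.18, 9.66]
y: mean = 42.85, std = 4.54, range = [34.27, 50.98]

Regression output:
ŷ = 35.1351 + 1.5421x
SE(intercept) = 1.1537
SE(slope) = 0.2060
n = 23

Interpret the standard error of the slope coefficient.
The slope 1.5421 is pinned down to within about ±0.2060 (one SE) by these data — relative uncertainty 13.4%, i.e. precise.

SE(β̂₁) = 0.2060 says: if we drew many samples of n = 23 from the same population and refit each time, the fitted slopes would scatter with a standard deviation of roughly 0.2060 around the true β₁.

Relative precision:
- SE / |β̂₁| = 0.2060 / 1.5421 = 13.4%
- Rule of thumb (under 20%: precise; 20% to under 50%: moderately precise; 50% or more: imprecise) → precise

Link to interval estimation: a confidence interval for β₁ is β̂₁ ± t* × 0.2060, so SE sets the half-width per unit of t*.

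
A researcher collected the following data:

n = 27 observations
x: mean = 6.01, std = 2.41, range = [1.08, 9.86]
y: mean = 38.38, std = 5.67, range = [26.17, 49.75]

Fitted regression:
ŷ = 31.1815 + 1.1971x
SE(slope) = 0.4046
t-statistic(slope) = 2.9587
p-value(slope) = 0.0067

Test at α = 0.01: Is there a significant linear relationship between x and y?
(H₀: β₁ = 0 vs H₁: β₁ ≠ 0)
p-value = 0.0067 < α = 0.01, so we reject H₀. The relationship is significant.

Hypothesis test for the slope coefficient:

H₀: β₁ = 0 (no linear relationship)
H₁: β₁ ≠ 0 (linear relationship exists)

Test statistic: t = β̂₁ / SE(β̂₁) = 1.1971 / 0.4046 = 2.9587

The p-value (0.0067) is the probability, under H₀, of a t-statistic at least as extreme as |t| = 2.9587 (two-sided, df = n − 2 = 25).

Decision rule: reject H₀ if p-value < α.
p-value = 0.0067 < α = 0.01 → reject H₀.

At α = 0.01 the data do provide convincing evidence of a nonzero slope.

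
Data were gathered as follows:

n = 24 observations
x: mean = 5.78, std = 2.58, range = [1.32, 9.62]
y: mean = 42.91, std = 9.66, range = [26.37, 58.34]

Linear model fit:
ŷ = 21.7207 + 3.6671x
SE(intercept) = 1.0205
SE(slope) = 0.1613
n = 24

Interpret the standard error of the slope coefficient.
SE(slope) = 0.1613 measures the uncertainty in the estimated slope. The coefficient is estimated precisely (SE/|β̂₁| = 4.4%).

SE(β̂₁) = s / √Sxx, where s is the residual standard deviation and Sxx = Σ(x − x̄)². It is the yardstick for how far β̂₁ = 3.6671 could plausibly be from the true slope.

Relative precision:
- SE / |β̂₁| = 0.1613 / 3.6671 = 4.4%
- Rule of thumb (under 20%: precise; 20% to under 50%: moderately precise; 50% or more: imprecise) → precise

Rough 95% range (±2 SE): 3.6671 ± 0.3226 → (3.3445, 3.9897).

What drives SE(β̂₁): larger n (here n = 24) → smaller SE.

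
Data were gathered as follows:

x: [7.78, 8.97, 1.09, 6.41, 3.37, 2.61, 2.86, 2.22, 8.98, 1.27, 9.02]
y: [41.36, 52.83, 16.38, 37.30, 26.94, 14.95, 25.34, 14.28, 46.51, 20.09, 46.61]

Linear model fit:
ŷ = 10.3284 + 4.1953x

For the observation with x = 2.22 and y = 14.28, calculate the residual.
Residual = -5.3620

The residual is the difference between the actual value and the predicted value:

Residual = y - ŷ

Step 1: Calculate predicted value
ŷ = 10.3284 + 4.1953 × 2.22
ŷ = 19.6420

Step 2: Calculate residual
Residual = 14.28 - 19.6420
Residual = -5.3620

Interpretation: the model overestimates the actual value by 5.3620 at this point (negative residual → observation lies below the fitted line).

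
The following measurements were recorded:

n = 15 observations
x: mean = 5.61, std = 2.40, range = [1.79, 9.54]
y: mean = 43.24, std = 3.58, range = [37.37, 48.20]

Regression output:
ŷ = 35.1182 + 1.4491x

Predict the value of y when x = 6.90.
ŷ = 45.1170

To predict y for x = 6.90, substitute into the regression equation:

ŷ = 35.1182 + 1.4491 × 6.90
ŷ = 35.1182 + 9.9988
ŷ = 45.1170

This is a point prediction; actual observations scatter around it by roughly the residual standard deviation.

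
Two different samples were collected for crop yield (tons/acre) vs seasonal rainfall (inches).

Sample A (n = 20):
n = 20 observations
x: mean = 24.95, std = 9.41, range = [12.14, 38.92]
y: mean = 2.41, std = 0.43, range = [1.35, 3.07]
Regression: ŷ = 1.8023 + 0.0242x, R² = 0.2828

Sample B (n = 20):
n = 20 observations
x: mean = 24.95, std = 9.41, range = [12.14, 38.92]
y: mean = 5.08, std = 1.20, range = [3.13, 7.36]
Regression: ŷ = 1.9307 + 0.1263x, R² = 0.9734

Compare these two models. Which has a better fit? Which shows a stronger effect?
Model B has the better fit (R² = 0.9734 vs 0.2828). Model B shows the stronger effect (|β₁| = 0.1263 vs 0.0242).

Model Comparison:

Fit — compare R²:
- Model A: R² = 0.2828 → 28.28% of variance in crop yield explained
- Model B: R² = 0.9734 → 97.34% of variance in crop yield explained
- 0.9734 > 0.2828 → Model B has the better fit

Strength of effect — compare |β₁|:
- Model A: β₁ = 0.0242 → predicted crop yield rises 0.0242 tons/acre per additional inch of rainfall
- Model B: β₁ = 0.1263 → predicted crop yield rises 0.1263 tons/acre per additional inch of rainfall
- |0.0242| < |0.1263| → Model B shows the stronger marginal effect

Notes:
- R² measures how tightly points cluster around the line; β₁ measures how steep the line is — they answer different questions.
- A better fit (higher R²) doesn't necessarily mean a more important relationship.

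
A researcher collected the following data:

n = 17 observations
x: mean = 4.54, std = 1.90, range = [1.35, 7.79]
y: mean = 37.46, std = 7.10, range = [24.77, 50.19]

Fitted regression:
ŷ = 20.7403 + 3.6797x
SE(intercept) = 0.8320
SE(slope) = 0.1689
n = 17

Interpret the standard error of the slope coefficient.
SE(slope) = 0.1689 measures the uncertainty in the estimated slope. The coefficient is estimated precisely (SE/|β̂₁| = 4.6%).

SE(β̂₁) = 0.1689 says: if we drew many samples of n = 17 from the same population and refit each time, the fitted slopes would scatter with a standard deviation of roughly 0.1689 around the true β₁.

Relative precision:
- SE / |β̂₁| = 0.1689 / 3.6797 = 4.6%
- Rule of thumb (under 20%: precise; 20% to under 50%: moderately precise; 50% or more: imprecise) → precise

Rough 95% range (±2 SE): 3.6797 ± 0.3378 → (3.3419, 4.0175).

What drives SE(β̂₁): larger n (here n = 17) → smaller SE.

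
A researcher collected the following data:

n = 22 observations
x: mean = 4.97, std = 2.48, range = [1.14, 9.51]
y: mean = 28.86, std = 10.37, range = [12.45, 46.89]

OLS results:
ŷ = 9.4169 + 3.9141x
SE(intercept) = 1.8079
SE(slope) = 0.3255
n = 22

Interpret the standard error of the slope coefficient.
The slope 3.9141 is pinned down to within about ±0.3255 (one SE) by these data — relative uncertainty 8.3%, i.e. precise.

SE(β̂₁) = 0.3255 says: if we drew many samples of n = 22 from the same population and refit each time, the fitted slopes would scatter with a standard deviation of roughly 0.3255 around the true β₁.

Relative precision:
- SE / |β̂₁| = 0.3255 / 3.9141 = 8.3%
- Rule of thumb (under 20%: precise; 20% to under 50%: moderately precise; 50% or more: imprecise) → precise

Link to the t-test: t = β̂₁ / SE(β̂₁) = 3.9141 / 0.3255 = 12.0249, the statistic for H₀: β₁ = 0.

What drives SE(β̂₁): wider spread of x values → smaller SE; more residual scatter → larger SE.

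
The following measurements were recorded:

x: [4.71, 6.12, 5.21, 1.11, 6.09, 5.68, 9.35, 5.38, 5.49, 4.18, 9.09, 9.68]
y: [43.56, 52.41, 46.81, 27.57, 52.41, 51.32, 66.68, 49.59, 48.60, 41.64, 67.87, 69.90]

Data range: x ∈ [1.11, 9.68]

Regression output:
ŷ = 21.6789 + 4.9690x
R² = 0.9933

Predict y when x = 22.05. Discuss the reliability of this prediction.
ŷ = 131.2454, but this is extrapolation (above the data range [1.11, 9.68]) and may be unreliable.

Prediction calculation:
ŷ = 21.6789 + 4.9690 × 22.05
ŷ = 131.2454

Reliability:
- Data range: x ∈ [1.11, 9.68]
- Prediction point: x = 22.05 is 12.37 units above the observed range → this is EXTRAPOLATION, not interpolation

Why that matters here:
- R² describes fit only over the sampled x values; it says nothing about behaviour beyond them
- The linear relationship may not hold outside the observed range
- There are no observations near this x to validate the fitted line there

A defensible statement: 'if the linear trend continued to x = 22.05, y would be about 131.2454' — the premise is untested.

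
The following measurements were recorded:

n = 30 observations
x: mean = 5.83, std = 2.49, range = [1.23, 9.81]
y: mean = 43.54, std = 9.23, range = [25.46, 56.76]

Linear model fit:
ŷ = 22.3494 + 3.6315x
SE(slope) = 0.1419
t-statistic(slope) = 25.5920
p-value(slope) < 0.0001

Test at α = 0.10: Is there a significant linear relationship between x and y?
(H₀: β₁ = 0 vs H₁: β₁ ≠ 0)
p-value < 0.0001 < α = 0.10, so we reject H₀. The relationship is significant.

Hypothesis test for the slope coefficient:

H₀: β₁ = 0 (no linear relationship)
H₁: β₁ ≠ 0 (linear relationship exists)

Test statistic: t = β̂₁ / SE(β̂₁) = 3.6315 / 0.1419 = 25.5920

The p-value (<0.0001) is the probability, under H₀, of a t-statistic at least as extreme as |t| = 25.5920 (two-sided, df = n − 2 = 28).

Decision rule: reject H₀ if p-value < α.
p-value < 0.0001 < α = 0.10 → reject H₀.

At α = 0.10 the data do provide convincing evidence of a nonzero slope.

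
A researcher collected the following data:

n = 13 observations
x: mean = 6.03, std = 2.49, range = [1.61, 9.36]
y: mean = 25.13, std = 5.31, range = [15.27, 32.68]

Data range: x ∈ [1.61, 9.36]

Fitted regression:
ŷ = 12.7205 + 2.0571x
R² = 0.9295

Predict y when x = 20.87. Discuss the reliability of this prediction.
ŷ = 55.6522 (extrapolation — x = 20.87 lies outside [1.61, 9.36], so reliability is low).

Prediction calculation:
ŷ = 12.7205 + 2.0571 × 20.87
ŷ = 55.6522

Reliability:
- Data range: x ∈ [1.61, 9.36]
- Prediction point: x = 20.87 is 11.51 units above the observed range → this is EXTRAPOLATION, not interpolation

Why that matters here:
- The linear relationship may not hold outside the observed range
- R² describes fit only over the sampled x values; it says nothing about behaviour beyond them

A defensible statement: 'if the linear trend continued to x = 20.87, y would be about 55.6522' — the premise is untested.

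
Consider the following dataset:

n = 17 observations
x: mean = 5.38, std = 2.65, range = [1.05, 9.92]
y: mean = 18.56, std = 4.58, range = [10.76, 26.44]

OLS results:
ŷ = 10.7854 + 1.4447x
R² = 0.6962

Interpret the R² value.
The model explains 69.62% of the variance in y (R² = 0.6962), leaving 30.38% unexplained; the fit is moderate.

The coefficient of determination R² is the fraction of the total variation in y that the fitted line accounts for.

Here R² = 0.6962:
- Explained: 69.62% of the variation in y
- Unexplained (residual): 100% − 69.62% = 30.38%
- Rule of thumb (below 0.3 weak; 0.3 to below 0.7 moderate; 0.7 and above strong) → moderate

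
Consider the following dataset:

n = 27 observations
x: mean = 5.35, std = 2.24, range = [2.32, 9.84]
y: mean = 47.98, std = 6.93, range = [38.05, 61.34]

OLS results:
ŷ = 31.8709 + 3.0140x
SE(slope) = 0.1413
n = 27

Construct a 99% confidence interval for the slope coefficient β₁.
The 99% CI for β₁ is (2.6201, 3.4079)

Confidence interval for the slope:

The 99% CI for β₁ is: β̂₁ ± t*(α/2, n-2) × SE(β̂₁)

Step 1: Find critical t-value
- Confidence level = 0.99
- Degrees of freedom = n - 2 = 27 - 2 = 25
- t*(α/2, 25) = 2.7874

Step 2: Calculate margin of error
Margin = 2.7874 × 0.1413 = 0.3939

Step 3: Construct interval
CI = 3.0140 ± 0.3939
CI = (2.6201, 3.4079)

Interpretation: We are 99% confident that the true slope β₁ lies between 2.6201 and 3.4079.
The interval does not include 0, suggesting a significant linear relationship.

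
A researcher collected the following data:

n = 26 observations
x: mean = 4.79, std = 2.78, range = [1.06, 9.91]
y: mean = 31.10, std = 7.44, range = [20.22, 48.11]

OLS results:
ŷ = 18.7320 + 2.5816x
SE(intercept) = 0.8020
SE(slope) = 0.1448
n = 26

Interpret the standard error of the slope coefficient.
SE(slope) = 0.1448 measures the uncertainty in the estimated slope. The coefficient is estimated precisely (SE/|β̂₁| = 5.6%).

SE(β̂₁) = s / √Sxx, where s is the residual standard deviation and Sxx = Σ(x − x̄)². It is the yardstick for how far β̂₁ = 2.5816 could plausibly be from the true slope.

Relative precision:
- SE / |β̂₁| = 0.1448 / 2.5816 = 5.6%
- Rule of thumb (under 20%: precise; 20% to under 50%: moderately precise; 50% or more: imprecise) → precise

Rough 95% range (±2 SE): 2.5816 ± 0.2896 → (2.2920, 2.8712).

What drives SE(β̂₁): more residual scatter → larger SE.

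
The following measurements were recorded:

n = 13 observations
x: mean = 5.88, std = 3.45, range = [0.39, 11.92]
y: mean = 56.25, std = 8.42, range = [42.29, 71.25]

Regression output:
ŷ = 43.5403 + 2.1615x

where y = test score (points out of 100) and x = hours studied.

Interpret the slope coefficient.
An increase of one hour in study time is associated with a 2.1615 points increase in predicted test score.

The slope β₁ = 2.1615 gives the rate at which the fitted test score changes with study time.

Interpretation:
- Study time up by 1 hour → predicted test score increases by 2.1615 points
- This is a linear approximation: the same per-unit change is assumed across the whole observed x range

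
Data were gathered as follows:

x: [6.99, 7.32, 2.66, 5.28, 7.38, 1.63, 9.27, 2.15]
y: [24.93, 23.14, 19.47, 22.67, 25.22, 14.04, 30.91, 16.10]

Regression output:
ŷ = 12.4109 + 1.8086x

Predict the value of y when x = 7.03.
ŷ = 25.1254

x = 7.03 lies inside the observed range [1.63, 9.27], so the fitted equation applies directly:

ŷ = 12.4109 + 1.8086 × 7.03
ŷ = 12.4109 + 12.7145
ŷ = 25.1254

This is the fitted mean response at that x — an individual observation would come with a wider prediction interval.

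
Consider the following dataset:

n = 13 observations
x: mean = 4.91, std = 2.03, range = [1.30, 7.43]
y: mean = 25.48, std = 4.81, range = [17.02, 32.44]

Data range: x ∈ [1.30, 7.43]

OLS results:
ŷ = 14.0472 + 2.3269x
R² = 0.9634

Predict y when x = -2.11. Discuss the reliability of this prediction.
ŷ = 9.1374 (extrapolation — x = -2.11 lies outside [1.30, 7.43], so reliability is low).

Prediction calculation:
ŷ = 14.0472 + 2.3269 × (-2.11)
ŷ = 9.1374

Reliability:
- Data range: x ∈ [1.30, 7.43]
- Prediction point: x = -2.11 is 3.41 units below the observed range → this is EXTRAPOLATION, not interpolation

Why that matters here:
- R² describes fit only over the sampled x values; it says nothing about behaviour beyond them
- Real relationships often flatten, saturate, or turn nonlinear at extremes
- There are no observations near this x to validate the fitted line there

Report the number if required, but flag clearly that it is an extrapolation.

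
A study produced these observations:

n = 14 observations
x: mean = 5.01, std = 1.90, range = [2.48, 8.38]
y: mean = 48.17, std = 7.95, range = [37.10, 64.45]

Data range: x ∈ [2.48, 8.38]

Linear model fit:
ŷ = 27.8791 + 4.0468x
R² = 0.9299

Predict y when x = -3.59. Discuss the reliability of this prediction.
ŷ = 13.3511, but this is extrapolation (below the data range [2.48, 8.38]) and may be unreliable.

Prediction calculation:
ŷ = 27.8791 + 4.0468 × (-3.59)
ŷ = 13.3511

Reliability:
- Data range: x ∈ [2.48, 8.38]
- Prediction point: x = -3.59 is 6.07 units below the observed range → this is EXTRAPOLATION, not interpolation

Why that matters here:
- There are no observations near this x to validate the fitted line there
- The linear relationship may not hold outside the observed range

A defensible statement: 'if the linear trend continued to x = -3.59, y would be about 13.3511' — the premise is untested.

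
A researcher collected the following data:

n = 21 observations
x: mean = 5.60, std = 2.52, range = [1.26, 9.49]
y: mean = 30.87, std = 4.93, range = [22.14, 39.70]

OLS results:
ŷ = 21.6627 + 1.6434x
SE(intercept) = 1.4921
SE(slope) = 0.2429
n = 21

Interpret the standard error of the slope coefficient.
The slope 1.6434 is pinned down to within about ±0.2429 (one SE) by these data — relative uncertainty 14.8%, i.e. precise.

SE(β̂₁) = s / √Sxx, where s is the residual standard deviation and Sxx = Σ(x − x̄)². It is the yardstick for how far β̂₁ = 1.6434 could plausibly be from the true slope.

Relative precision:
- SE / |β̂₁| = 0.2429 / 1.6434 = 14.8%
- Rule of thumb (under 20%: precise; 20% to under 50%: moderately precise; 50% or more: imprecise) → precise

Link to the t-test: t = β̂₁ / SE(β̂₁) = 1.6434 / 0.2429 = 6.7657, the statistic for H₀: β₁ = 0.

What drives SE(β̂₁): more residual scatter → larger SE; wider spread of x values → smaller SE; larger n (here n = 21) → smaller SE.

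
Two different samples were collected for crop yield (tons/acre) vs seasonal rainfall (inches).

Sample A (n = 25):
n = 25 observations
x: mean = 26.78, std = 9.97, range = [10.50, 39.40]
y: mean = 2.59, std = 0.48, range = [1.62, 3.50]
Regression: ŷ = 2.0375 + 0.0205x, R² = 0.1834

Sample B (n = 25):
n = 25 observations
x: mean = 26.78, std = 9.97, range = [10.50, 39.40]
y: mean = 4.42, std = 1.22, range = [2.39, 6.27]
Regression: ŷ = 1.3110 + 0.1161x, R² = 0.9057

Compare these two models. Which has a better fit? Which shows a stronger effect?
Model B has the better fit (R² = 0.9057 vs 0.1834). Model B shows the stronger effect (|β₁| = 0.1161 vs 0.0205).

Model Comparison:

Which explains more variance? (R²)
- Model A: R² = 0.1834 → 18.34% of variance in crop yield explained
- Model B: R² = 0.9057 → 90.57% of variance in crop yield explained
- 0.9057 > 0.1834 → Model B has the better fit

Strength of effect — compare |β₁|:
- Model A: β₁ = 0.0205 → predicted crop yield rises 0.0205 tons/acre per additional inch of rainfall
- Model B: β₁ = 0.1161 → predicted crop yield rises 0.1161 tons/acre per additional inch of rainfall
- |0.0205| < |0.1161| → Model B shows the stronger marginal effect

Note: A better fit (higher R²) doesn't necessarily mean a more important relationship.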